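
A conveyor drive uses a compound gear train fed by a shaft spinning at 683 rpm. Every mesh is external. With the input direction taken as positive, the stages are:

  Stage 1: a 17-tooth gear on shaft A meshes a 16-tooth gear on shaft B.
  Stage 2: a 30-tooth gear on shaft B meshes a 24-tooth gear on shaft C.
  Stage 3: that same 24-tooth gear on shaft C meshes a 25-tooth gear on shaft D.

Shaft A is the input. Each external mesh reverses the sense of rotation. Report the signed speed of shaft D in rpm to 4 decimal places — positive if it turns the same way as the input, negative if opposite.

-870.8250 rpm (opposite to input, |ω| = 870.8250 rpm)

Stage 1 [17T→16T]: ω = 683.0000×17/16 = 725.6875 rpm, dir flips to −; running = −725.6875
Stage 2 [30T→24T]: ω = 725.6875×30/24 = 907.1094 rpm, dir flips to +; running = +907.1094
Stage 3 [24T→25T]: ω = 907.1094×24/25 = 870.8250 rpm, dir flips to −; running = −870.8250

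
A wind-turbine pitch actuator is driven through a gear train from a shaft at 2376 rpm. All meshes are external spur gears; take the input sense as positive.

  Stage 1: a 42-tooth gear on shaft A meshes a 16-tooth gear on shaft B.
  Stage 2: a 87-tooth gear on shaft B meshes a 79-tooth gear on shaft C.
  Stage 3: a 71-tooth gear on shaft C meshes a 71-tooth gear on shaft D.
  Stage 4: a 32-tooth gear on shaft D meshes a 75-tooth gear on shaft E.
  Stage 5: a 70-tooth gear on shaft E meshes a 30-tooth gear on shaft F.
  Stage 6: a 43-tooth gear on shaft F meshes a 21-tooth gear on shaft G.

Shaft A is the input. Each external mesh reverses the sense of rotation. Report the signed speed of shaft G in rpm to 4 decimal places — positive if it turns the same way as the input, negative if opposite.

+14001.7580 rpm (same as input, |ω| = 14001.7580 rpm)

Stage 1 [42T→16T]: ω = 2376.0000×42/16 = 6237.0000 rpm, dir flips to −; running = −6237.0000
Stage 2 [87T→79T]: ω = 6237.0000×87/79 = 6868.5949 rpm, dir flips to +; running = +6868.5949
Stage 3 [71T→71T]: ω = 6868.5949×71/71 = 6868.5949 rpm, dir flips to −; running = −6868.5949
Stage 4 [32T→75T]: ω = 6868.5949×32/75 = 2930.6005 rpm, dir flips to +; running = +2930.6005
Stage 5 [70T→30T]: ω = 2930.6005×70/30 = 6838.0678 rpm, dir flips to −; running = −6838.0678
Stage 6 [43T→21T]: ω = 6838.0678×43/21 = 14001.7580 rpm, dir flips to +; running = +14001.7580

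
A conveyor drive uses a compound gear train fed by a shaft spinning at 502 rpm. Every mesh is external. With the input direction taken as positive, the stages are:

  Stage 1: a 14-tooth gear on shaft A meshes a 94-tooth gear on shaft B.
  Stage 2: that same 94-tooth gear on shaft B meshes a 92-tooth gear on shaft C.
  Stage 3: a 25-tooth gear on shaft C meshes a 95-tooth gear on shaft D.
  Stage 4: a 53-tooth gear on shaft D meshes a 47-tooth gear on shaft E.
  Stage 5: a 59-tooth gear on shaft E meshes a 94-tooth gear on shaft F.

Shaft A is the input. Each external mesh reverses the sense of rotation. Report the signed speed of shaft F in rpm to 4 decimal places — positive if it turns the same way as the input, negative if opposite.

-14.2286 rpm (opposite to input, |ω| = 14.2286 rpm)

Stage 1 [14T→94T]: ω = 502.0000×14/94 = 74.7660 rpm, dir flips to −; running = −74.7660
Stage 2 [94T→92T]: ω = 74.7660×94/92 = 76.3913 rpm, dir flips to +; running = +76.3913
Stage 3 [25T→95T]: ω = 76.3913×25/95 = 20.1030 rpm, dir flips to −; running = −20.1030
Stage 4 [53T→47T]: ω = 20.1030×53/47 = 22.6693 rpm, dir flips to +; running = +22.6693
Stage 5 [59T→94T]: ω = 22.6693×59/94 = 14.2286 rpm, dir flips to −; running = −14.2286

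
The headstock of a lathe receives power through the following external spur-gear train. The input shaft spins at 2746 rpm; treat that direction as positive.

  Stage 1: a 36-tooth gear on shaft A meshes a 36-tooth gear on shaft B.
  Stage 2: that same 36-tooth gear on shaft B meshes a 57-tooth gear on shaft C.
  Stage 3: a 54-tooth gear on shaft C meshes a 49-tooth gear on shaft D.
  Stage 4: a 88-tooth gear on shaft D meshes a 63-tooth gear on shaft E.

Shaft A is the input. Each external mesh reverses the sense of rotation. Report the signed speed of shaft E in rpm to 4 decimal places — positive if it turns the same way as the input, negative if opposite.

Stage 1 [36T→36T]: ω = 2746.0000×36/36 = 2746.0000 rpm, dir flips to −; running = −2746.0000
Stage 2 [36T→57T]: ω = 2746.0000×36/57 = 1734.3158 rpm, dir flips to +; running = +1734.3158
Stage 3 [54T→49T]: ω = 1734.3158×54/49 = 1911.2868 rpm, dir flips to −; running = −1911.2868
Stage 4 [88T→63T]: ω = 1911.2868×88/63 = 2669.7339 rpm, dir flips to +; running = +2669.7339

+2669.7339 rpm (same as input, |ω| = 2669.7339 rpm)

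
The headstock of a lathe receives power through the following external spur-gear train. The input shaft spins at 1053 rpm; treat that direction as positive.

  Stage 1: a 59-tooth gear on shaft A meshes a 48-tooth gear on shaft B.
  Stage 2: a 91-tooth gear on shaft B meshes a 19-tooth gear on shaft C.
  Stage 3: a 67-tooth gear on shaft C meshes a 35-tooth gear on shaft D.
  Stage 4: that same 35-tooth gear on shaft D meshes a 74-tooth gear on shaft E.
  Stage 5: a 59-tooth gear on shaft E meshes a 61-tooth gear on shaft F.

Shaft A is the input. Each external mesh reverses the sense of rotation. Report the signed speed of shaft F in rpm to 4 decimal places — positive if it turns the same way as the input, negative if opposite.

Stage 1 [59T→48T]: ω = 1053.0000×59/48 = 1294.3125 rpm, dir flips to −; running = −1294.3125
Stage 2 [91T→19T]: ω = 1294.3125×91/19 = 6199.0757 rpm, dir flips to +; running = +6199.0757
Stage 3 [67T→35T]: ω = 6199.0757×67/35 = 11866.8020 rpm, dir flips to −; running = −11866.8020
Stage 4 [35T→74T]: ω = 11866.8020×35/74 = 5612.6766 rpm, dir flips to +; running = +5612.6766
Stage 5 [59T→61T]: ω = 5612.6766×59/61 = 5428.6544 rpm, dir flips to −; running = −5428.6544

-5428.6544 rpm (opposite to input, |ω| = 5428.6544 rpm)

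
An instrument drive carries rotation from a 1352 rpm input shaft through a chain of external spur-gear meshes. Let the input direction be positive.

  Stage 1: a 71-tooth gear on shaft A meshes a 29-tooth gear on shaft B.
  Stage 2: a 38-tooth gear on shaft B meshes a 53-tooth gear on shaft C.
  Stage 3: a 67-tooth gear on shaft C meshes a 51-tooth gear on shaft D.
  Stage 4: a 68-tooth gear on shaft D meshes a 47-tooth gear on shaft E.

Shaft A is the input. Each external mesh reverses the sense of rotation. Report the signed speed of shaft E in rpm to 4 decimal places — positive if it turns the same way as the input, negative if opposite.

+4510.8714 rpm (same as input, |ω| = 4510.8714 rpm)

Stage 1 [71T→29T]: ω = 1352.0000×71/29 = 3310.0690 rpm, dir flips to −; running = −3310.0690
Stage 2 [38T→53T]: ω = 3310.0690×38/53 = 2373.2570 rpm, dir flips to +; running = +2373.2570
Stage 3 [67T→51T]: ω = 2373.2570×67/51 = 3117.8082 rpm, dir flips to −; running = −3117.8082
Stage 4 [68T→47T]: ω = 3117.8082×68/47 = 4510.8714 rpm, dir flips to +; running = +4510.8714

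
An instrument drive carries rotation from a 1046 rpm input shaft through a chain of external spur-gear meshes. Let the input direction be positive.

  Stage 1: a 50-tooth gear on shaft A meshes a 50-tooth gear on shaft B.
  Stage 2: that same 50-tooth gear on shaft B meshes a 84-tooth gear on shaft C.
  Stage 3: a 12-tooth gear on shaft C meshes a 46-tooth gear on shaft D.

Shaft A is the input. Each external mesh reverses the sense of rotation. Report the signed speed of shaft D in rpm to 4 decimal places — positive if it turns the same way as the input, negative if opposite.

-162.4224 rpm (opposite to input, |ω| = 162.4224 rpm)

Stage 1 [50T→50T]: ω = 1046.0000×50/50 = 1046.0000 rpm, dir flips to −; running = −1046.0000
Stage 2 [50T→84T]: ω = 1046.0000×50/84 = 622.6190 rpm, dir flips to +; running = +622.6190
Stage 3 [12T→46T]: ω = 622.6190×12/46 = 162.4224 rpm, dir flips to −; running = −162.4224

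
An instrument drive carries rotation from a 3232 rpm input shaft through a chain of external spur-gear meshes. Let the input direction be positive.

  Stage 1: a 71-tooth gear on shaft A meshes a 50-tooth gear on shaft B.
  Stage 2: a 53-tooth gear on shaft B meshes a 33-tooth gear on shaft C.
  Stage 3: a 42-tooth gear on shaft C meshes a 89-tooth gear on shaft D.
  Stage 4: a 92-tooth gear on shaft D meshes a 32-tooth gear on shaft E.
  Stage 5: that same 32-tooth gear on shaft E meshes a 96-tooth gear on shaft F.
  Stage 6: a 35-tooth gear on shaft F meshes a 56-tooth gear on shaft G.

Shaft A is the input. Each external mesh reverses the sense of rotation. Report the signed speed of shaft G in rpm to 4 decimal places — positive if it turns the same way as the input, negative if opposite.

+2083.4233 rpm (same as input, |ω| = 2083.4233 rpm)

Stage 1 [71T→50T]: ω = 3232.0000×71/50 = 4589.4400 rpm, dir flips to −; running = −4589.4400
Stage 2 [53T→33T]: ω = 4589.4400×53/33 = 7370.9188 rpm, dir flips to +; running = +7370.9188
Stage 3 [42T→89T]: ω = 7370.9188×42/89 = 3478.4111 rpm, dir flips to −; running = −3478.4111
Stage 4 [92T→32T]: ω = 3478.4111×92/32 = 10000.4320 rpm, dir flips to +; running = +10000.4320
Stage 5 [32T→96T]: ω = 10000.4320×32/96 = 3333.4773 rpm, dir flips to −; running = −3333.4773
Stage 6 [35T→56T]: ω = 3333.4773×35/56 = 2083.4233 rpm, dir flips to +; running = +2083.4233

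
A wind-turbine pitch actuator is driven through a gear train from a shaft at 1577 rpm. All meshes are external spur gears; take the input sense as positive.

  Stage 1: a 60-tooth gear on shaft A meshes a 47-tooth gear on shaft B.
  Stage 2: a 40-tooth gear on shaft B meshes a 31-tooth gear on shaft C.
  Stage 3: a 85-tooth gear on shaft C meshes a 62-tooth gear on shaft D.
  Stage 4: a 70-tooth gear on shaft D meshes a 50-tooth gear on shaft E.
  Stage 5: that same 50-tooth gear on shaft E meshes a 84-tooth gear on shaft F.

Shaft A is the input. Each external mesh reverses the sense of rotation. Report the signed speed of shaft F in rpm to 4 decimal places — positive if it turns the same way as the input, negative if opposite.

Stage 1 [60T→47T]: ω = 1577.0000×60/47 = 2013.1915 rpm, dir flips to −; running = −2013.1915
Stage 2 [40T→31T]: ω = 2013.1915×40/31 = 2597.6664 rpm, dir flips to +; running = +2597.6664
Stage 3 [85T→62T]: ω = 2597.6664×85/62 = 3561.3169 rpm, dir flips to −; running = −3561.3169
Stage 4 [70T→50T]: ω = 3561.3169×70/50 = 4985.8436 rpm, dir flips to +; running = +4985.8436
Stage 5 [50T→84T]: ω = 4985.8436×50/84 = 2967.7641 rpm, dir flips to −; running = −2967.7641

-2967.7641 rpm (opposite to input, |ω| = 2967.7641 rpm)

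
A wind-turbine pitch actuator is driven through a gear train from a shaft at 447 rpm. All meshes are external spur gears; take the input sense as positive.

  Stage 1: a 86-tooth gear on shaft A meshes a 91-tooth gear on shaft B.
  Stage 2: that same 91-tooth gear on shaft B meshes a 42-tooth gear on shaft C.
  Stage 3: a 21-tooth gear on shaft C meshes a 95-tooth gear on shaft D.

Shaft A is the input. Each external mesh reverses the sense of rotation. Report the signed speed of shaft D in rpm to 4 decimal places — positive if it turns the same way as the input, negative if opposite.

-202.3263 rpm (opposite to input, |ω| = 202.3263 rpm)

Stage 1 [86T→91T]: ω = 447.0000×86/91 = 422.4396 rpm, dir flips to −; running = −422.4396
Stage 2 [91T→42T]: ω = 422.4396×91/42 = 915.2857 rpm, dir flips to +; running = +915.2857
Stage 3 [21T→95T]: ω = 915.2857×21/95 = 202.3263 rpm, dir flips to −; running = −202.3263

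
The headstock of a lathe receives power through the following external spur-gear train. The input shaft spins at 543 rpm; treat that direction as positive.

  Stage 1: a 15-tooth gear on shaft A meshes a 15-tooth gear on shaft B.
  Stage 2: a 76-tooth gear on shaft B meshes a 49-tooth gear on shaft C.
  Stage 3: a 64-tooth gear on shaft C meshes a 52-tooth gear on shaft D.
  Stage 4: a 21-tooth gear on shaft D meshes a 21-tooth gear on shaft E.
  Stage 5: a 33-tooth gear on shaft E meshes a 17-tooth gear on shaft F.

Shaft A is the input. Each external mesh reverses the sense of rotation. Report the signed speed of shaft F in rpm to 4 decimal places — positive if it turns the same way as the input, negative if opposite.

Stage 1 [15T→15T]: ω = 543.0000×15/15 = 543.0000 rpm, dir flips to −; running = −543.0000
Stage 2 [76T→49T]: ω = 543.0000×76/49 = 842.2041 rpm, dir flips to +; running = +842.2041
Stage 3 [64T→52T]: ω = 842.2041×64/52 = 1036.5589 rpm, dir flips to −; running = −1036.5589
Stage 4 [21T→21T]: ω = 1036.5589×21/21 = 1036.5589 rpm, dir flips to +; running = +1036.5589
Stage 5 [33T→17T]: ω = 1036.5589×33/17 = 2012.1437 rpm, dir flips to −; running = −2012.1437

-2012.1437 rpm (opposite to input, |ω| = 2012.1437 rpm)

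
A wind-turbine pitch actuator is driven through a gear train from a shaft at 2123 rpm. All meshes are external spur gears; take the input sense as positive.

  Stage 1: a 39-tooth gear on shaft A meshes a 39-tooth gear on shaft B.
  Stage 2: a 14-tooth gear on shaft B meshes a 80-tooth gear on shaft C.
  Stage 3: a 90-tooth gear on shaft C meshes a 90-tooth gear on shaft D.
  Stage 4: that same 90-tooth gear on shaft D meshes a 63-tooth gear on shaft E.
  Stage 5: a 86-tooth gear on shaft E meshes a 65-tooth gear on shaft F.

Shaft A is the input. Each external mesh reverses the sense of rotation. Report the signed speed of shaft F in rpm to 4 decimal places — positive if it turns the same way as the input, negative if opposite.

Stage 1 [39T→39T]: ω = 2123.0000×39/39 = 2123.0000 rpm, dir flips to −; running = −2123.0000
Stage 2 [14T→80T]: ω = 2123.0000×14/80 = 371.5250 rpm, dir flips to +; running = +371.5250
Stage 3 [90T→90T]: ω = 371.5250×90/90 = 371.5250 rpm, dir flips to −; running = −371.5250
Stage 4 [90T→63T]: ω = 371.5250×90/63 = 530.7500 rpm, dir flips to +; running = +530.7500
Stage 5 [86T→65T]: ω = 530.7500×86/65 = 702.2231 rpm, dir flips to −; running = −702.2231

-702.2231 rpm (opposite to input, |ω| = 702.2231 rpm)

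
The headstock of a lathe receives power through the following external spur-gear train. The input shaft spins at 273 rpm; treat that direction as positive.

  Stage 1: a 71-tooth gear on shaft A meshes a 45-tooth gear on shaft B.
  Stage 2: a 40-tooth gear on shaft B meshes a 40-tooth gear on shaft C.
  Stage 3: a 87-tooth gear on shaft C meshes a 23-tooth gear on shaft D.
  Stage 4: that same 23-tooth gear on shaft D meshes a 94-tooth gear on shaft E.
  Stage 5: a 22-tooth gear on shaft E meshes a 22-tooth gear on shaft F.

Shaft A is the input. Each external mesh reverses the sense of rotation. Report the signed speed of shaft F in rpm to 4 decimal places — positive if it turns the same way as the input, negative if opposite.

Stage 1 [71T→45T]: ω = 273.0000×71/45 = 430.7333 rpm, dir flips to −; running = −430.7333
Stage 2 [40T→40T]: ω = 430.7333×40/40 = 430.7333 rpm, dir flips to +; running = +430.7333
Stage 3 [87T→23T]: ω = 430.7333×87/23 = 1629.2957 rpm, dir flips to −; running = −1629.2957
Stage 4 [23T→94T]: ω = 1629.2957×23/94 = 398.6574 rpm, dir flips to +; running = +398.6574
Stage 5 [22T→22T]: ω = 398.6574×22/22 = 398.6574 rpm, dir flips to −; running = −398.6574

-398.6574 rpm (opposite to input, |ω| = 398.6574 rpm)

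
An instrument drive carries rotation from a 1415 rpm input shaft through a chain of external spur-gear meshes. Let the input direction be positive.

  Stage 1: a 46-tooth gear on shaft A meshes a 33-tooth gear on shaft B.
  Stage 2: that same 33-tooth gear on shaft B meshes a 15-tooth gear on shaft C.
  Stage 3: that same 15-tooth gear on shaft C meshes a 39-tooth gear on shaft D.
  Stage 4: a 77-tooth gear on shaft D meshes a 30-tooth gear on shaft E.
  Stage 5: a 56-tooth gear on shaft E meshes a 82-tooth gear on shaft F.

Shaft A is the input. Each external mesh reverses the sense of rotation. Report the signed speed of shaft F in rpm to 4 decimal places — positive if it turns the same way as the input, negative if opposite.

Stage 1 [46T→33T]: ω = 1415.0000×46/33 = 1972.4242 rpm, dir flips to −; running = −1972.4242
Stage 2 [33T→15T]: ω = 1972.4242×33/15 = 4339.3333 rpm, dir flips to +; running = +4339.3333
Stage 3 [15T→39T]: ω = 4339.3333×15/39 = 1668.9744 rpm, dir flips to −; running = −1668.9744
Stage 4 [77T→30T]: ω = 1668.9744×77/30 = 4283.7009 rpm, dir flips to +; running = +4283.7009
Stage 5 [56T→82T]: ω = 4283.7009×56/82 = 2925.4542 rpm, dir flips to −; running = −2925.4542

-2925.4542 rpm (opposite to input, |ω| = 2925.4542 rpm)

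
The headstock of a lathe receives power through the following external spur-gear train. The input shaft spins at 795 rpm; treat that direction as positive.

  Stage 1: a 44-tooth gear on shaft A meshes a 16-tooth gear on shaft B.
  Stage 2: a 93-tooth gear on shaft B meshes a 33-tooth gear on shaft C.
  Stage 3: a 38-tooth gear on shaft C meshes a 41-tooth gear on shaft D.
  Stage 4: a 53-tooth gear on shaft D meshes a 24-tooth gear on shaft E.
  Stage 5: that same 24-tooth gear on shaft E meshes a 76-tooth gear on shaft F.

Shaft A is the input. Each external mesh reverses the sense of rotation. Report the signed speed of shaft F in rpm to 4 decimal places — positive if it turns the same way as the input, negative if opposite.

Stage 1 [44T→16T]: ω = 795.0000×44/16 = 2186.2500 rpm, dir flips to −; running = −2186.2500
Stage 2 [93T→33T]: ω = 2186.2500×93/33 = 6161.2500 rpm, dir flips to +; running = +6161.2500
Stage 3 [38T→41T]: ω = 6161.2500×38/41 = 5710.4268 rpm, dir flips to −; running = −5710.4268
Stage 4 [53T→24T]: ω = 5710.4268×53/24 = 12610.5259 rpm, dir flips to +; running = +12610.5259
Stage 5 [24T→76T]: ω = 12610.5259×24/76 = 3982.2713 rpm, dir flips to −; running = −3982.2713

-3982.2713 rpm (opposite to input, |ω| = 3982.2713 rpm)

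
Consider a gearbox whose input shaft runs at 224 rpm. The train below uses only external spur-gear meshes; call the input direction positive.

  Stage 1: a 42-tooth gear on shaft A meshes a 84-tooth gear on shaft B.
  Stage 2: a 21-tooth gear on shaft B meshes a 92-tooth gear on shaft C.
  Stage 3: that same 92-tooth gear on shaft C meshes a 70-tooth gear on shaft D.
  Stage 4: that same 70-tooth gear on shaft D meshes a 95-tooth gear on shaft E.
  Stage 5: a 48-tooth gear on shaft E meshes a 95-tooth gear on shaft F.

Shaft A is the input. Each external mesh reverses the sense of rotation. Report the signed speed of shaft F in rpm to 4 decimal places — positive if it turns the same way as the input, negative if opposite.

Stage 1 [42T→84T]: ω = 224.0000×42/84 = 112.0000 rpm, dir flips to −; running = −112.0000
Stage 2 [21T→92T]: ω = 112.0000×21/92 = 25.5652 rpm, dir flips to +; running = +25.5652
Stage 3 [92T→70T]: ω = 25.5652×92/70 = 33.6000 rpm, dir flips to −; running = −33.6000
Stage 4 [70T→95T]: ω = 33.6000×70/95 = 24.7579 rpm, dir flips to +; running = +24.7579
Stage 5 [48T→95T]: ω = 24.7579×48/95 = 12.5093 rpm, dir flips to −; running = −12.5093

-12.5093 rpm (opposite to input, |ω| = 12.5093 rpm)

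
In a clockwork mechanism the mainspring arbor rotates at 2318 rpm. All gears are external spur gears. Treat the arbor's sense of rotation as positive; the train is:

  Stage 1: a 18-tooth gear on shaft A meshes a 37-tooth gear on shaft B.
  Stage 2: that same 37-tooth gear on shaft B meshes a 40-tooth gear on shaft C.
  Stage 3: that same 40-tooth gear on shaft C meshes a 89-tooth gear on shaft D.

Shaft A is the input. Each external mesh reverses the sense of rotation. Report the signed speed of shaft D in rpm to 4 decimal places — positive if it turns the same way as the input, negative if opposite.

Stage 1 [18T→37T]: ω = 2318.0000×18/37 = 1127.6757 rpm, dir flips to −; running = −1127.6757
Stage 2 [37T→40T]: ω = 1127.6757×37/40 = 1043.1000 rpm, dir flips to +; running = +1043.1000
Stage 3 [40T→89T]: ω = 1043.1000×40/89 = 468.8090 rpm, dir flips to −; running = −468.8090

-468.8090 rpm (opposite to input, |ω| = 468.8090 rpm)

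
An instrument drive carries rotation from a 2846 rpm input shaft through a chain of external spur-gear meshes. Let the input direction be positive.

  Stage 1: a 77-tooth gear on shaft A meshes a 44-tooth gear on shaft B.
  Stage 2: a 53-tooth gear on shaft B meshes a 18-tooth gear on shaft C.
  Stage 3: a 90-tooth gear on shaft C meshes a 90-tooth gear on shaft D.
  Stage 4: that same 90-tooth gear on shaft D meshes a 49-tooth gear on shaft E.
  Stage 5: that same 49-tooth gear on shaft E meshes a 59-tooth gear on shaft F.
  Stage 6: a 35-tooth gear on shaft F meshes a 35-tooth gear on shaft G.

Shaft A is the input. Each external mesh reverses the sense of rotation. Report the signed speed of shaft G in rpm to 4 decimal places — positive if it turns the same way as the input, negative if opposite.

+22370.0424 rpm (same as input, |ω| = 22370.0424 rpm)

Stage 1 [77T→44T]: ω = 2846.0000×77/44 = 4980.5000 rpm, dir flips to −; running = −4980.5000
Stage 2 [53T→18T]: ω = 4980.5000×53/18 = 14664.8056 rpm, dir flips to +; running = +14664.8056
Stage 3 [90T→90T]: ω = 14664.8056×90/90 = 14664.8056 rpm, dir flips to −; running = −14664.8056
Stage 4 [90T→49T]: ω = 14664.8056×90/49 = 26935.3571 rpm, dir flips to +; running = +26935.3571
Stage 5 [49T→59T]: ω = 26935.3571×49/59 = 22370.0424 rpm, dir flips to −; running = −22370.0424
Stage 6 [35T→35T]: ω = 22370.0424×35/35 = 22370.0424 rpm, dir flips to +; running = +22370.0424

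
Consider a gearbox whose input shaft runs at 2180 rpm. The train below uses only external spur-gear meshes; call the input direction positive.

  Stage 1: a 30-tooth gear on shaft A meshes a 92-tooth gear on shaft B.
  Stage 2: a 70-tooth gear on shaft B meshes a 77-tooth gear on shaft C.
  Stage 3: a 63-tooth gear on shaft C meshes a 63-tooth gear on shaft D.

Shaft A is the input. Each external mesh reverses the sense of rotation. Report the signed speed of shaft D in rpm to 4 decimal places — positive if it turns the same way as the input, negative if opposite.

-646.2451 rpm (opposite to input, |ω| = 646.2451 rpm)

Stage 1 [30T→92T]: ω = 2180.0000×30/92 = 710.8696 rpm, dir flips to −; running = −710.8696
Stage 2 [70T→77T]: ω = 710.8696×70/77 = 646.2451 rpm, dir flips to +; running = +646.2451
Stage 3 [63T→63T]: ω = 646.2451×63/63 = 646.2451 rpm, dir flips to −; running = −646.2451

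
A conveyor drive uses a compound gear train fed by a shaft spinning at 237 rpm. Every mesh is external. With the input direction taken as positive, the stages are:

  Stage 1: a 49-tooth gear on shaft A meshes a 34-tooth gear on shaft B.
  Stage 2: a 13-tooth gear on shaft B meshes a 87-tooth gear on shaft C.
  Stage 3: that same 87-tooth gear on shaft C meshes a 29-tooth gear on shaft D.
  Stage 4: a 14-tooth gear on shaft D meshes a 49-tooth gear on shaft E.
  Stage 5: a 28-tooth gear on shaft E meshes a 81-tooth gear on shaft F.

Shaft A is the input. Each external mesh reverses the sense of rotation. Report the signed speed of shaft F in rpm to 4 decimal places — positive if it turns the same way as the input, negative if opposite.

-15.1222 rpm (opposite to input, |ω| = 15.1222 rpm)

Stage 1 [49T→34T]: ω = 237.0000×49/34 = 341.5588 rpm, dir flips to −; running = −341.5588
Stage 2 [13T→87T]: ω = 341.5588×13/87 = 51.0375 rpm, dir flips to +; running = +51.0375
Stage 3 [87T→29T]: ω = 51.0375×87/29 = 153.1126 rpm, dir flips to −; running = −153.1126
Stage 4 [14T→49T]: ω = 153.1126×14/49 = 43.7465 rpm, dir flips to +; running = +43.7465
Stage 5 [28T→81T]: ω = 43.7465×28/81 = 15.1222 rpm, dir flips to −; running = −15.1222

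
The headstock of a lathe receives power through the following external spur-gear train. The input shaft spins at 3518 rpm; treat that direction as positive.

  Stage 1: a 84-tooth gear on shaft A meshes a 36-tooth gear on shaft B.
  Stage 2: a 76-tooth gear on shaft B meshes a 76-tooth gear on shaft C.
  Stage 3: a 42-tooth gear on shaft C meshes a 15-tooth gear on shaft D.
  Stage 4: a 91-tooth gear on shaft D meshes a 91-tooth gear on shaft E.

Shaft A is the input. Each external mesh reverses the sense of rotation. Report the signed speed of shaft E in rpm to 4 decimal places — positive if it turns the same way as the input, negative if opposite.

Stage 1 [84T→36T]: ω = 3518.0000×84/36 = 8208.6667 rpm, dir flips to −; running = −8208.6667
Stage 2 [76T→76T]: ω = 8208.6667×76/76 = 8208.6667 rpm, dir flips to +; running = +8208.6667
Stage 3 [42T→15T]: ω = 8208.6667×42/15 = 22984.2667 rpm, dir flips to −; running = −22984.2667
Stage 4 [91T→91T]: ω = 22984.2667×91/91 = 22984.2667 rpm, dir flips to +; running = +22984.2667

+22984.2667 rpm (same as input, |ω| = 22984.2667 rpm)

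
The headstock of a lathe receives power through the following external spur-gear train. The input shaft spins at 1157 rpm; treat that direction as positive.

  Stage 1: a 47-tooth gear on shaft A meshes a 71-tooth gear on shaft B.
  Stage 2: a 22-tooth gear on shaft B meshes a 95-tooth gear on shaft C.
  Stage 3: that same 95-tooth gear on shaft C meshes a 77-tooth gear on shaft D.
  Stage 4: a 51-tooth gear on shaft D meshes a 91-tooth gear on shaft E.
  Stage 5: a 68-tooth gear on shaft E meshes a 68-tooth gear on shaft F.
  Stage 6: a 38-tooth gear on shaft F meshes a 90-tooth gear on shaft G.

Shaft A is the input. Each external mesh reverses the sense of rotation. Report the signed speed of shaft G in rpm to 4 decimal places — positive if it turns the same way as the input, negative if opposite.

+51.7815 rpm (same as input, |ω| = 51.7815 rpm)

Stage 1 [47T→71T]: ω = 1157.0000×47/71 = 765.9014 rpm, dir flips to −; running = −765.9014
Stage 2 [22T→95T]: ω = 765.9014×22/95 = 177.3666 rpm, dir flips to +; running = +177.3666
Stage 3 [95T→77T]: ω = 177.3666×95/77 = 218.8290 rpm, dir flips to −; running = −218.8290
Stage 4 [51T→91T]: ω = 218.8290×51/91 = 122.6404 rpm, dir flips to +; running = +122.6404
Stage 5 [68T→68T]: ω = 122.6404×68/68 = 122.6404 rpm, dir flips to −; running = −122.6404
Stage 6 [38T→90T]: ω = 122.6404×38/90 = 51.7815 rpm, dir flips to +; running = +51.7815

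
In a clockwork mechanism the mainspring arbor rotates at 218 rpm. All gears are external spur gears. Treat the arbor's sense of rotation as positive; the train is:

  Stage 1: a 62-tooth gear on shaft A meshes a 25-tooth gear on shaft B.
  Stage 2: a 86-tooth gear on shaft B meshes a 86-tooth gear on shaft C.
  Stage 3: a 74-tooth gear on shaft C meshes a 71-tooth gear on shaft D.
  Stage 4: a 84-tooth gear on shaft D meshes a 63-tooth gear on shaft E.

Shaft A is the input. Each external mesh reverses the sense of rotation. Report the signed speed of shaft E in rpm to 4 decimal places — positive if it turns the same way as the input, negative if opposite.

Stage 1 [62T→25T]: ω = 218.0000×62/25 = 540.6400 rpm, dir flips to −; running = −540.6400
Stage 2 [86T→86T]: ω = 540.6400×86/86 = 540.6400 rpm, dir flips to +; running = +540.6400
Stage 3 [74T→71T]: ω = 540.6400×74/71 = 563.4839 rpm, dir flips to −; running = −563.4839
Stage 4 [84T→63T]: ω = 563.4839×84/63 = 751.3119 rpm, dir flips to +; running = +751.3119

+751.3119 rpm (same as input, |ω| = 751.3119 rpm)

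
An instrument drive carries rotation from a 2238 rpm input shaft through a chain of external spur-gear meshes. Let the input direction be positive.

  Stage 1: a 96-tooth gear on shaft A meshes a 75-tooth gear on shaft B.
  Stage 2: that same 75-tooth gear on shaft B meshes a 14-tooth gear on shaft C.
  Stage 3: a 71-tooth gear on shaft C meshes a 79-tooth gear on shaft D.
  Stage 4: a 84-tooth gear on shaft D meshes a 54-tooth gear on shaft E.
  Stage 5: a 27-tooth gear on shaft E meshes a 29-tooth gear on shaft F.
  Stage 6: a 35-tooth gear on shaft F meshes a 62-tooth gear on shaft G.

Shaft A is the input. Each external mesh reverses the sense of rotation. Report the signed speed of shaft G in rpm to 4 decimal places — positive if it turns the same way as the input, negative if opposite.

+11276.1848 rpm (same as input, |ω| = 11276.1848 rpm)

Stage 1 [96T→75T]: ω = 2238.0000×96/75 = 2864.6400 rpm, dir flips to −; running = −2864.6400
Stage 2 [75T→14T]: ω = 2864.6400×75/14 = 15346.2857 rpm, dir flips to +; running = +15346.2857
Stage 3 [71T→79T]: ω = 15346.2857×71/79 = 13792.2315 rpm, dir flips to −; running = −13792.2315
Stage 4 [84T→54T]: ω = 13792.2315×84/54 = 21454.5823 rpm, dir flips to +; running = +21454.5823
Stage 5 [27T→29T]: ω = 21454.5823×27/29 = 19974.9559 rpm, dir flips to −; running = −19974.9559
Stage 6 [35T→62T]: ω = 19974.9559×35/62 = 11276.1848 rpm, dir flips to +; running = +11276.1848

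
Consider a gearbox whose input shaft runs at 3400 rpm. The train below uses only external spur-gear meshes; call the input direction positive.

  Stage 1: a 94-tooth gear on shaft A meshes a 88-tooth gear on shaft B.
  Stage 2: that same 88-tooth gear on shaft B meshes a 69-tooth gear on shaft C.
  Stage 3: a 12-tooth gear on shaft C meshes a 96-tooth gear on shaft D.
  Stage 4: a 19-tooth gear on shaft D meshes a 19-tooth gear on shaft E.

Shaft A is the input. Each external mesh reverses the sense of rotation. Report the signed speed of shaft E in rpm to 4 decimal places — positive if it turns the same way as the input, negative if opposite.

Stage 1 [94T→88T]: ω = 3400.0000×94/88 = 3631.8182 rpm, dir flips to −; running = −3631.8182
Stage 2 [88T→69T]: ω = 3631.8182×88/69 = 4631.8841 rpm, dir flips to +; running = +4631.8841
Stage 3 [12T→96T]: ω = 4631.8841×12/96 = 578.9855 rpm, dir flips to −; running = −578.9855
Stage 4 [19T→19T]: ω = 578.9855×19/19 = 578.9855 rpm, dir flips to +; running = +578.9855

+578.9855 rpm (same as input, |ω| = 578.9855 rpm)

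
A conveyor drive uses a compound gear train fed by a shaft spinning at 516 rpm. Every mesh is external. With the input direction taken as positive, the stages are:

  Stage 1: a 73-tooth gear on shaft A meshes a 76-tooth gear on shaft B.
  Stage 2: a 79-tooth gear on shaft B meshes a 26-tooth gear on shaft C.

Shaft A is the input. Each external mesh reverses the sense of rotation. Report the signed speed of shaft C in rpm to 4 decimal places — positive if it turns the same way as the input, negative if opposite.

Stage 1 [73T→76T]: ω = 516.0000×73/76 = 495.6316 rpm, dir flips to −; running = −495.6316
Stage 2 [79T→26T]: ω = 495.6316×79/26 = 1505.9575 rpm, dir flips to +; running = +1505.9575

+1505.9575 rpm (same as input, |ω| = 1505.9575 rpm)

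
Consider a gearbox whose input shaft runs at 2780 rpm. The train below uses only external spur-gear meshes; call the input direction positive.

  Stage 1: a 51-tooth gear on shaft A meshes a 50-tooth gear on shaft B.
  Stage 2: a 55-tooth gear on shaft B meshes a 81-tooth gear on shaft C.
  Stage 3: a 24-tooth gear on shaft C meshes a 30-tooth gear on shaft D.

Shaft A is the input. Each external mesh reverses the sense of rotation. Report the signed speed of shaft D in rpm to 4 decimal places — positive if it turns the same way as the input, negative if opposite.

-1540.3259 rpm (opposite to input, |ω| = 1540.3259 rpm)

Stage 1 [51T→50T]: ω = 2780.0000×51/50 = 2835.6000 rpm, dir flips to −; running = −2835.6000
Stage 2 [55T→81T]: ω = 2835.6000×55/81 = 1925.4074 rpm, dir flips to +; running = +1925.4074
Stage 3 [24T→30T]: ω = 1925.4074×24/30 = 1540.3259 rpm, dir flips to −; running = −1540.3259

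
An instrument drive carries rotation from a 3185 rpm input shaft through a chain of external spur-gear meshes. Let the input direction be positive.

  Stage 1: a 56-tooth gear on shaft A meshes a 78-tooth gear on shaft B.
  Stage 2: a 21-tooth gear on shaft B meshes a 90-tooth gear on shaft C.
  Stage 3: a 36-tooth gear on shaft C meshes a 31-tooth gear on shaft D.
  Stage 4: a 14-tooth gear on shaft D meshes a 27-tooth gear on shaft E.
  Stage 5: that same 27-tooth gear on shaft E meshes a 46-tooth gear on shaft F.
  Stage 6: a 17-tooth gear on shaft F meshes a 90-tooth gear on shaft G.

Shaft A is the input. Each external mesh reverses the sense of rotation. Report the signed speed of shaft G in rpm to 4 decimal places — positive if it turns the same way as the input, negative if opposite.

+35.6203 rpm (same as input, |ω| = 35.6203 rpm)

Stage 1 [56T→78T]: ω = 3185.0000×56/78 = 2286.6667 rpm, dir flips to −; running = −2286.6667
Stage 2 [21T→90T]: ω = 2286.6667×21/90 = 533.5556 rpm, dir flips to +; running = +533.5556
Stage 3 [36T→31T]: ω = 533.5556×36/31 = 619.6129 rpm, dir flips to −; running = −619.6129
Stage 4 [14T→27T]: ω = 619.6129×14/27 = 321.2808 rpm, dir flips to +; running = +321.2808
Stage 5 [27T→46T]: ω = 321.2808×27/46 = 188.5778 rpm, dir flips to −; running = −188.5778
Stage 6 [17T→90T]: ω = 188.5778×17/90 = 35.6203 rpm, dir flips to +; running = +35.6203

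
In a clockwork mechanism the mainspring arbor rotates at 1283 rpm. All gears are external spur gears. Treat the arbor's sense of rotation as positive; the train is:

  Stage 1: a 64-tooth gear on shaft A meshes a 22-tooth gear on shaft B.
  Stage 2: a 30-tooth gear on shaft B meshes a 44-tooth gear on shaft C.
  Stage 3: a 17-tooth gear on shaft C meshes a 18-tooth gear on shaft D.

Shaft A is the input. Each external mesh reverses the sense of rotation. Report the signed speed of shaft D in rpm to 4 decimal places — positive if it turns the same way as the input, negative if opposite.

-2403.4160 rpm (opposite to input, |ω| = 2403.4160 rpm)

Stage 1 [64T→22T]: ω = 1283.0000×64/22 = 3732.3636 rpm, dir flips to −; running = −3732.3636
Stage 2 [30T→44T]: ω = 3732.3636×30/44 = 2544.7934 rpm, dir flips to +; running = +2544.7934
Stage 3 [17T→18T]: ω = 2544.7934×17/18 = 2403.4160 rpm, dir flips to −; running = −2403.4160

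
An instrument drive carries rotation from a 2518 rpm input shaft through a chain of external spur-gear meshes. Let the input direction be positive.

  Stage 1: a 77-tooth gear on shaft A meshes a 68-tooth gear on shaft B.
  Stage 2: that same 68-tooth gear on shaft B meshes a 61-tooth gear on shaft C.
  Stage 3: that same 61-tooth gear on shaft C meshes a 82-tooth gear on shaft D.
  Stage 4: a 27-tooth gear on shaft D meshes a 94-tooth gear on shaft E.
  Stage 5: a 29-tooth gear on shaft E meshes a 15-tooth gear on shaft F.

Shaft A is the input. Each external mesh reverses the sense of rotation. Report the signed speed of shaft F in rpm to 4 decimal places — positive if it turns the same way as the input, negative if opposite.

Stage 1 [77T→68T]: ω = 2518.0000×77/68 = 2851.2647 rpm, dir flips to −; running = −2851.2647
Stage 2 [68T→61T]: ω = 2851.2647×68/61 = 3178.4590 rpm, dir flips to +; running = +3178.4590
Stage 3 [61T→82T]: ω = 3178.4590×61/82 = 2364.4634 rpm, dir flips to −; running = −2364.4634
Stage 4 [27T→94T]: ω = 2364.4634×27/94 = 679.1544 rpm, dir flips to +; running = +679.1544
Stage 5 [29T→15T]: ω = 679.1544×29/15 = 1313.0318 rpm, dir flips to −; running = −1313.0318

-1313.0318 rpm (opposite to input, |ω| = 1313.0318 rpm)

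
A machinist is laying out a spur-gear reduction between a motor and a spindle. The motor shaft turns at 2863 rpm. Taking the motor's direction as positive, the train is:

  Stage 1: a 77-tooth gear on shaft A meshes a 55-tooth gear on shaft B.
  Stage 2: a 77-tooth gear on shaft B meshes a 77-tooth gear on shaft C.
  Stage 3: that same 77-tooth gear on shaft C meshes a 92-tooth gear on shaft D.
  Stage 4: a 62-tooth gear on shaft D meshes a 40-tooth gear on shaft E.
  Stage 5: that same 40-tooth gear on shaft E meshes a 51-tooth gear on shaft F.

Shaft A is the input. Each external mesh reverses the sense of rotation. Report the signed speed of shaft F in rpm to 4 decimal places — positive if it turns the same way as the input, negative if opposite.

-4078.2495 rpm (opposite to input, |ω| = 4078.2495 rpm)

Stage 1 [77T→55T]: ω = 2863.0000×77/55 = 4008.2000 rpm, dir flips to −; running = −4008.2000
Stage 2 [77T→77T]: ω = 4008.2000×77/77 = 4008.2000 rpm, dir flips to +; running = +4008.2000
Stage 3 [77T→92T]: ω = 4008.2000×77/92 = 3354.6891 rpm, dir flips to −; running = −3354.6891
Stage 4 [62T→40T]: ω = 3354.6891×62/40 = 5199.7682 rpm, dir flips to +; running = +5199.7682
Stage 5 [40T→51T]: ω = 5199.7682×40/51 = 4078.2495 rpm, dir flips to −; running = −4078.2495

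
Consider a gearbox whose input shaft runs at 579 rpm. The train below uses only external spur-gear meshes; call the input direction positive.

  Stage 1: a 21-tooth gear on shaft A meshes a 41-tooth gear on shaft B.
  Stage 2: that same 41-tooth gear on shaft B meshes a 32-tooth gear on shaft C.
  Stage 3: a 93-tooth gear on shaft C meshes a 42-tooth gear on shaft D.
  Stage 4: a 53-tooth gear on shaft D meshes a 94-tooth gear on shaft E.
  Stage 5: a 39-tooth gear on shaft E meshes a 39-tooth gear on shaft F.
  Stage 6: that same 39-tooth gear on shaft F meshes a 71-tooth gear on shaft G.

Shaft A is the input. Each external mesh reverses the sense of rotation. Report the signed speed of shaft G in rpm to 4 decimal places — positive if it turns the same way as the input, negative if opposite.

Stage 1 [21T→41T]: ω = 579.0000×21/41 = 296.5610 rpm, dir flips to −; running = −296.5610
Stage 2 [41T→32T]: ω = 296.5610×41/32 = 379.9688 rpm, dir flips to +; running = +379.9688
Stage 3 [93T→42T]: ω = 379.9688×93/42 = 841.3594 rpm, dir flips to −; running = −841.3594
Stage 4 [53T→94T]: ω = 841.3594×53/94 = 474.3835 rpm, dir flips to +; running = +474.3835
Stage 5 [39T→39T]: ω = 474.3835×39/39 = 474.3835 rpm, dir flips to −; running = −474.3835
Stage 6 [39T→71T]: ω = 474.3835×39/71 = 260.5768 rpm, dir flips to +; running = +260.5768

+260.5768 rpm (same as input, |ω| = 260.5768 rpm)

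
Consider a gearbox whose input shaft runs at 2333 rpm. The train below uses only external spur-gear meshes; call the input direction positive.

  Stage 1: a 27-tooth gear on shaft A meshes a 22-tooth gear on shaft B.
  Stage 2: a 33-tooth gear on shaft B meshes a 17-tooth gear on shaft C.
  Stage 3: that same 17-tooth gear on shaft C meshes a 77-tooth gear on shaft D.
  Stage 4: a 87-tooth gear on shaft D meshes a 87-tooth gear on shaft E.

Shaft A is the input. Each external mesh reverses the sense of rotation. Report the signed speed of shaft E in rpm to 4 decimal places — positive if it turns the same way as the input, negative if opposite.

+1227.0974 rpm (same as input, |ω| = 1227.0974 rpm)

Stage 1 [27T→22T]: ω = 2333.0000×27/22 = 2863.2273 rpm, dir flips to −; running = −2863.2273
Stage 2 [33T→17T]: ω = 2863.2273×33/17 = 5558.0294 rpm, dir flips to +; running = +5558.0294
Stage 3 [17T→77T]: ω = 5558.0294×17/77 = 1227.0974 rpm, dir flips to −; running = −1227.0974
Stage 4 [87T→87T]: ω = 1227.0974×87/87 = 1227.0974 rpm, dir flips to +; running = +1227.0974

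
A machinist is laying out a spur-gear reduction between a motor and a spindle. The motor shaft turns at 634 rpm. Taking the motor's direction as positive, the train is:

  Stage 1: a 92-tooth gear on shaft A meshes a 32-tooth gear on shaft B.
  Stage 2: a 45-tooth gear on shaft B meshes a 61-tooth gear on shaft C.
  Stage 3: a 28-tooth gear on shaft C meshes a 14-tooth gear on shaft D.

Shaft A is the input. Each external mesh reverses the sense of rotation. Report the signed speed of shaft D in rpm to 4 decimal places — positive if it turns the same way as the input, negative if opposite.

-2689.3033 rpm (opposite to input, |ω| = 2689.3033 rpm)

Stage 1 [92T→32T]: ω = 634.0000×92/32 = 1822.7500 rpm, dir flips to −; running = −1822.7500
Stage 2 [45T→61T]: ω = 1822.7500×45/61 = 1344.6516 rpm, dir flips to +; running = +1344.6516
Stage 3 [28T→14T]: ω = 1344.6516×28/14 = 2689.3033 rpm, dir flips to −; running = −2689.3033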